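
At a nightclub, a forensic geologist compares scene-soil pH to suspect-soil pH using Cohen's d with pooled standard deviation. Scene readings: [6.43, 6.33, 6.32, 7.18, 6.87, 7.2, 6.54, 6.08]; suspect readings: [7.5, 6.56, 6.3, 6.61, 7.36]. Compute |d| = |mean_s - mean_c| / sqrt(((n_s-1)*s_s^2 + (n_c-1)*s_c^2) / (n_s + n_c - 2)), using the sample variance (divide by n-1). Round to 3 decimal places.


Pooled-variance Cohen's d for soil pH comparison:
Scene mean = 52.95 / 8 = 6.61875
Suspect mean = 34.33 / 5 = 6.866
Scene sample variance s_s^2 = 0.174384
Suspect sample variance s_c^2 = 0.28138
Pooled variance = ((n_s-1)*s_s^2 + (n_c-1)*s_c^2) / (n_s + n_c - 2) = 0.213292
Pooled SD = sqrt(0.213292) = 0.461835
Mean difference = -0.24725
|d| = |-0.24725| / 0.461835 = 0.535

0.535


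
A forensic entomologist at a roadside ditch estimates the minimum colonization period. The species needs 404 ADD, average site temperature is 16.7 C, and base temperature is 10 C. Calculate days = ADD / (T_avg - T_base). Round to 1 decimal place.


Insect development time:
Effective temperature = avg_temp - T_base = 16.7 - 10 = 6.7 C
Days = ADD / effective_temp = 404 / 6.7 = 60.3 days

60.3


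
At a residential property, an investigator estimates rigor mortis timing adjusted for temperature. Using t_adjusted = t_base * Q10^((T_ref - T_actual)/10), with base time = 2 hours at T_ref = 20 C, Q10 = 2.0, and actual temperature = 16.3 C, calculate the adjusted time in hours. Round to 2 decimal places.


Rigor mortis time adjustment:
Exponent = (T_ref - T_actual) / 10 = (20 - 16.3) / 10 = 0.37
Q10 factor = 2.0^0.37 = 1.29235
t_adjusted = 2 * 1.29235 = 2.58 hours

2.58


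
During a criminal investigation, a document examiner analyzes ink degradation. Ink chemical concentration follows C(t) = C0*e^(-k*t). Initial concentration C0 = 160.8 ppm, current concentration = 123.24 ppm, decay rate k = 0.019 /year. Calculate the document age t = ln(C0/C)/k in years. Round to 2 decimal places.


Document age estimation:
C0/C = 160.8 / 123.24 = 1.304771
ln(C0/C) = 0.266028
t = 0.266028 / 0.019 = 14.00 years

14.00


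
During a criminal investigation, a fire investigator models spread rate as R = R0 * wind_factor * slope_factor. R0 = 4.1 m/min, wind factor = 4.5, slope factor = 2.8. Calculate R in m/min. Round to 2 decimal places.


Fire spread rate calculation:
R = R0 * wind_factor * slope_factor
= 4.1 * 4.5 * 2.8
= 18.45 * 2.8
= 51.66 m/min

51.66


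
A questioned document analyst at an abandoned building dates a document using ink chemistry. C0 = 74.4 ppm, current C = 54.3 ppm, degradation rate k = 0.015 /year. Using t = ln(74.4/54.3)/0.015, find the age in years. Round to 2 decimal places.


Document age estimation:
C0/C = 74.4 / 54.3 = 1.370166
ln(C0/C) = 0.314932
t = 0.314932 / 0.015 = 21.00 years

21.00


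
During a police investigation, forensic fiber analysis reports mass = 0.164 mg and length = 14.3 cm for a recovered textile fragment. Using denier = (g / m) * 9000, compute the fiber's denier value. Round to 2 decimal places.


Denier calculation:
Mass in grams = 0.164 mg / 1000 = 0.000164 g
Length in meters = 14.3 cm / 100 = 0.143 m
Linear density = mass / length = 0.000164 / 0.143 = 0.00114685 g/m
Denier = (g/m) * 9000 = 0.00114685 * 9000 = 10.32

10.32


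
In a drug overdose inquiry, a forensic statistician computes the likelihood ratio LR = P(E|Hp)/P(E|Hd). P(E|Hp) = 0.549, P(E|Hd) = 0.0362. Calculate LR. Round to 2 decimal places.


Likelihood ratio calculation:
LR = P(E|Hp) / P(E|Hd)
LR = 0.549 / 0.0362
LR = 15.17

15.17


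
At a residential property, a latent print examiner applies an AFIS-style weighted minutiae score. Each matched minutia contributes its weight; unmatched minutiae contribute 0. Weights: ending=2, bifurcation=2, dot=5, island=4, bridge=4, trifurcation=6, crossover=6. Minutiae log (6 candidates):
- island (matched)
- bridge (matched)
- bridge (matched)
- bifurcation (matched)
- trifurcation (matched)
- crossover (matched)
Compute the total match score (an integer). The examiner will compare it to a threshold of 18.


Weighted minutiae match score:
  island: matched, +4 (running total 4)
  bridge: matched, +4 (running total 8)
  bridge: matched, +4 (running total 12)
  bifurcation: matched, +2 (running total 14)
  trifurcation: matched, +6 (running total 20)
  crossover: matched, +6 (running total 26)
Total score = 26
Threshold = 18; verdict = identification

26


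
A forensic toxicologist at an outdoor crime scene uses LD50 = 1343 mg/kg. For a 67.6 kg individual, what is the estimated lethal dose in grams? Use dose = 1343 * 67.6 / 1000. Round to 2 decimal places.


Lethal dose calculation:
Lethal dose = LD50 * body_weight / 1000
= 1343 * 67.6 / 1000
= 90786.8 / 1000
= 90.79 g

90.79


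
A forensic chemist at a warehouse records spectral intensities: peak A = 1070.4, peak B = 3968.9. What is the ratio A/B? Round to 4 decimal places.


Spectral peak ratio:
Peak A = 1070.4 counts
Peak B = 3968.9 counts
Ratio = 1070.4 / 3968.9 = 0.2697

0.2697


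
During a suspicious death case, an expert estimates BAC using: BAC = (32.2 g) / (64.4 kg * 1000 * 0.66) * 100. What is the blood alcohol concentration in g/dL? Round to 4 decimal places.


Applying the Widmark formula:
BAC = (dose_g / (body_wt * 1000 * r)) * 100
Denominator = 64.4 * 1000 * 0.66 = 42504
BAC = (32.2 / 42504) * 100
BAC = 0.0758 g/dL

0.0758


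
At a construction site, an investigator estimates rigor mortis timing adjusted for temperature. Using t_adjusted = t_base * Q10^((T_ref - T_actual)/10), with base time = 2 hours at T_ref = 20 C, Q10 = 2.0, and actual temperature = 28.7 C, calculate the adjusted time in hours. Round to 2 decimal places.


Rigor mortis time adjustment:
Exponent = (T_ref - T_actual) / 10 = (20 - 28.7) / 10 = -0.87
Q10 factor = 2.0^-0.87 = 0.54715
t_adjusted = 2 * 0.54715 = 1.09 hours

1.09


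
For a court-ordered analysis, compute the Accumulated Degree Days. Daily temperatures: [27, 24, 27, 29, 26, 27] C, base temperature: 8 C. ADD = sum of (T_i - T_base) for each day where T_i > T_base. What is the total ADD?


Computing ADD day by day:
Day 1: max(0, 27 - 8) = 19
Day 2: max(0, 24 - 8) = 16
Day 3: max(0, 27 - 8) = 19
Day 4: max(0, 29 - 8) = 21
Day 5: max(0, 26 - 8) = 18
Day 6: max(0, 27 - 8) = 19
Total ADD = 112

112


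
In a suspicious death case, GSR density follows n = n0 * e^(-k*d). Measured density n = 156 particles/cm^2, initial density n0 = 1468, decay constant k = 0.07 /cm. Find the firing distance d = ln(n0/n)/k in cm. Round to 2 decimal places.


GSR distance calculation:
n0/n = 1468 / 156 = 9.410256
ln(n0/n) = 2.2418
d = 2.2418 / 0.07 = 32.03 cm

32.03


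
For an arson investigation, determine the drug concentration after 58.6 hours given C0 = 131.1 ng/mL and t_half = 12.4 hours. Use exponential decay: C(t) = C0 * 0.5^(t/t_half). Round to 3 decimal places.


Drug concentration decay:
Number of half-lives = t / t_half = 58.6 / 12.4 = 4.725806
Decay factor = 0.5^4.725806 = 0.0377912
C(t) = 131.1 * 0.0377912 = 4.954 ng/mL

4.954


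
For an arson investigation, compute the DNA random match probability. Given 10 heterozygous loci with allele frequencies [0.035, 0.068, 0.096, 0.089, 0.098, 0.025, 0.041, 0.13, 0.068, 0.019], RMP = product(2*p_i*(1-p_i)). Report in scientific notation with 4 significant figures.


Computing RMP for 10 loci:
Locus 1: 2 * 0.035 * 0.965 = 0.06755
Locus 2: 2 * 0.068 * 0.932 = 0.126752
Locus 3: 2 * 0.096 * 0.904 = 0.173568
Locus 4: 2 * 0.089 * 0.911 = 0.162158
Locus 5: 2 * 0.098 * 0.902 = 0.176792
Locus 6: 2 * 0.025 * 0.975 = 0.04875
Locus 7: 2 * 0.041 * 0.959 = 0.078638
Locus 8: 2 * 0.13 * 0.87 = 0.2262
Locus 9: 2 * 0.068 * 0.932 = 0.126752
Locus 10: 2 * 0.019 * 0.981 = 0.037278
RMP = 1.746e-10

1.746e-10


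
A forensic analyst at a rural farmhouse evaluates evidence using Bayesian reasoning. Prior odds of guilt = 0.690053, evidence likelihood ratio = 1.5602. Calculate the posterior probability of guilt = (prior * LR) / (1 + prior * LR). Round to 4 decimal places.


Bayesian evidence evaluation:
Posterior odds = prior_odds * LR = 0.690053 * 1.5602 = 1.076621
Posterior probability = posterior_odds / (1 + posterior_odds)
= 1.076621 / (1 + 1.076621)
= 1.076621 / 2.076621
= 0.5184

0.5184


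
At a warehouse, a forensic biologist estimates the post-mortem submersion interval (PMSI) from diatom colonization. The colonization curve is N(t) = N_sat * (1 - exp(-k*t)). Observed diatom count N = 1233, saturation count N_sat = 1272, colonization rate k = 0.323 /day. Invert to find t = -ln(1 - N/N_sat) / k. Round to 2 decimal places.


PMSI from diatom colonization curve:
N / N_sat = 1233 / 1272 = 0.96934
1 - N/N_sat = 0.03066
ln(1 - N/N_sat) = -3.484796
t = -ln(1 - N/N_sat) / k = -(-3.484796) / 0.323 = 10.79 days

10.79


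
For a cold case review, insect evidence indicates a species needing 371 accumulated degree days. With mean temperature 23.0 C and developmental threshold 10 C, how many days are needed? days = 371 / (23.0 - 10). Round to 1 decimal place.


Insect development time:
Effective temperature = avg_temp - T_base = 23.0 - 10 = 13.0 C
Days = ADD / effective_temp = 371 / 13.0 = 28.5 days

28.5


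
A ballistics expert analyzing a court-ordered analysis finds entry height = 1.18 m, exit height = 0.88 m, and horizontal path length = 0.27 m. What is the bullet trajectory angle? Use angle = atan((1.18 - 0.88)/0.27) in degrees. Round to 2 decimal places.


Bullet trajectory angle:
Height difference = 1.18 - 0.88 = 0.3 m
angle = atan(0.3 / 0.27)
angle = atan(1.111111)
angle = 48.01 degrees

48.01


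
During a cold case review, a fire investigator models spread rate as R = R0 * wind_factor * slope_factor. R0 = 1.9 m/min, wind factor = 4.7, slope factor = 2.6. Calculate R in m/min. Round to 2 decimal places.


Fire spread rate calculation:
R = R0 * wind_factor * slope_factor
= 1.9 * 4.7 * 2.6
= 8.93 * 2.6
= 23.22 m/min

23.22


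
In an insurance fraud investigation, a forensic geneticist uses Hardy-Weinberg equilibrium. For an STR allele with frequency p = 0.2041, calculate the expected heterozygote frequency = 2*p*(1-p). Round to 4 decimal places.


Hardy-Weinberg heterozygote frequency:
q = 1 - p = 1 - 0.2041 = 0.7959
2pq = 2 * 0.2041 * 0.7959 = 0.3249

0.3249


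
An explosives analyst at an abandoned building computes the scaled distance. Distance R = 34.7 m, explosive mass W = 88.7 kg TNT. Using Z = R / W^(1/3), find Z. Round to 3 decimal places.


Scaled distance calculation:
W^(1/3) = 88.7^(1/3) = 4.459723
Z = R / W^(1/3) = 34.7 / 4.459723
Z = 7.781 m/kg^(1/3)

7.781


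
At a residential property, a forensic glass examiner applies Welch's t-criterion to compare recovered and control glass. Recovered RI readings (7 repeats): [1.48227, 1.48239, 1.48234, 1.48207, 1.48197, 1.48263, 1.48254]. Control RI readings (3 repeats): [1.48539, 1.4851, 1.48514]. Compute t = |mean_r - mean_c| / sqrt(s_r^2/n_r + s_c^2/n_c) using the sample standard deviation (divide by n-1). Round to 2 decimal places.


Welch's t-criterion for glass RI comparison:
Recovered mean = sum / n_r = 10.37621 / 7 = 1.4823157
Control mean = sum / n_c = 4.45563 / 3 = 1.48521
Recovered sample variance s_r^2 = 5.61952e-08
Control sample variance s_c^2 = 2.47e-08
Welch SE (unpooled) = sqrt(s_r^2/n_r + s_c^2/n_c) = sqrt(8.02789e-09 + 8.23333e-09) = sqrt(1.62612e-08) = 0.000127519
|mean_r - mean_c| = 0.00289429
t = 0.00289429 / 0.000127519 = 22.70

22.70


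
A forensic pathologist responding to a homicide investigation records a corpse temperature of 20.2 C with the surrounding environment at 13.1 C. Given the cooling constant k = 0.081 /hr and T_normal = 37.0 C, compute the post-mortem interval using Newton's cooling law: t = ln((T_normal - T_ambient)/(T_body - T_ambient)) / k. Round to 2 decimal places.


Using Newton's law of cooling:
t = ln((T_normal - T_ambient) / (T_body - T_ambient)) / k
T_normal - T_ambient = 23.9
T_body - T_ambient = 7.1
Ratio = 3.366197
ln(ratio) = 1.213784
t = 1.213784 / 0.081 = 14.98 hours

14.98


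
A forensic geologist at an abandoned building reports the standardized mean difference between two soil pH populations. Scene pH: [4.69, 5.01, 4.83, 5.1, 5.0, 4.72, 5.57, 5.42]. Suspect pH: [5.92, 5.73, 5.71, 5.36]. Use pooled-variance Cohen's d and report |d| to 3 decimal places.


Pooled-variance Cohen's d for soil pH comparison:
Scene mean = 40.34 / 8 = 5.0425
Suspect mean = 22.72 / 4 = 5.68
Scene sample variance s_s^2 = 0.10005
Suspect sample variance s_c^2 = 0.054467
Pooled variance = ((n_s-1)*s_s^2 + (n_c-1)*s_c^2) / (n_s + n_c - 2) = 0.086375
Pooled SD = sqrt(0.086375) = 0.293896
Mean difference = -0.6375
|d| = |-0.6375| / 0.293896 = 2.169

2.169


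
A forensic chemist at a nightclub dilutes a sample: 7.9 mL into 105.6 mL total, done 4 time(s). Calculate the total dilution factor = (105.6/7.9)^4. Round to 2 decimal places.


Dilution factor calculation:
Single dilution = V_total / V_sample = 105.6 / 7.9 ≈ 13.367089
Number of dilutions = 4
Total DF = (105.6 / 7.9)^4 (full precision, rounded at the end) = 31926.21

31926.21


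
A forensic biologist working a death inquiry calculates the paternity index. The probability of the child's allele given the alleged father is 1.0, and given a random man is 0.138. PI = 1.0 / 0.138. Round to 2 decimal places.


Paternity Index calculation:
PI = P(allele|father) / P(allele|random)
PI = 1.0 / 0.138
PI = 7.25

7.25


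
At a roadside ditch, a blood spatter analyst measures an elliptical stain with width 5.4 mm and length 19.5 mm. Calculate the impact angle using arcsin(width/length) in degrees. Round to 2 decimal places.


Blood spatter impact angle calculation:
width / length = 5.4 / 19.5 = 0.276923
angle = arcsin(0.276923)
angle = 16.08 degrees

16.08


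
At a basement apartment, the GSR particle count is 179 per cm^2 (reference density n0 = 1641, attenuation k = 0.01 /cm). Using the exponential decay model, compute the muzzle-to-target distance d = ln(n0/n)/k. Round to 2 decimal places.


GSR distance calculation:
n0/n = 1641 / 179 = 9.167598
ln(n0/n) = 2.215675
d = 2.215675 / 0.01 = 221.57 cm

221.57


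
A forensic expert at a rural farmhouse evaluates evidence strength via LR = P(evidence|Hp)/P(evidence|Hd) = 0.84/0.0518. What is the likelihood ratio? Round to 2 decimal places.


Likelihood ratio calculation:
LR = P(E|Hp) / P(E|Hd)
LR = 0.84 / 0.0518
LR = 16.22

16.22


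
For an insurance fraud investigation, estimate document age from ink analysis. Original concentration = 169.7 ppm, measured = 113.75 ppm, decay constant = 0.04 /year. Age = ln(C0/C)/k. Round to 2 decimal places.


Document age estimation:
C0/C = 169.7 / 113.75 = 1.491868
ln(C0/C) = 0.400029
t = 0.400029 / 0.04 = 10.00 years

10.00


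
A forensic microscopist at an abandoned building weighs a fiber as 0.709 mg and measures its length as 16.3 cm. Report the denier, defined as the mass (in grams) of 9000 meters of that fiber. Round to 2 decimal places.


Denier calculation:
Mass in grams = 0.709 mg / 1000 = 0.000709 g
Length in meters = 16.3 cm / 100 = 0.163 m
Linear density = mass / length = 0.000709 / 0.163 = 0.00434969 g/m
Denier = (g/m) * 9000 = 0.00434969 * 9000 = 39.15

39.15


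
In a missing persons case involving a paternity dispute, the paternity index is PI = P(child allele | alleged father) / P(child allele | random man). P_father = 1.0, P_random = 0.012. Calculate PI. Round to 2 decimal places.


Paternity Index calculation:
PI = P(allele|father) / P(allele|random)
PI = 1.0 / 0.012
PI = 83.33

83.33


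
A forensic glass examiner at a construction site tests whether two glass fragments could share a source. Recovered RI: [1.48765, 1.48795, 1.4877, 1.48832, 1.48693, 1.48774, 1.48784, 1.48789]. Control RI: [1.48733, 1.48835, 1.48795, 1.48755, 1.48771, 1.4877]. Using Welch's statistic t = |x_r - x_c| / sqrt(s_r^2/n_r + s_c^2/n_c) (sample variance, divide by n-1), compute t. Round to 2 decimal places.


Welch's t-criterion for glass RI comparison:
Recovered mean = sum / n_r = 11.90202 / 8 = 1.4877525
Control mean = sum / n_c = 8.92659 / 6 = 1.487765
Recovered sample variance s_r^2 = 1.53936e-07
Control sample variance s_c^2 = 1.2383e-07
Welch SE (unpooled) = sqrt(s_r^2/n_r + s_c^2/n_c) = sqrt(1.9242e-08 + 2.06383e-08) = sqrt(3.98803e-08) = 0.000199701
|mean_r - mean_c| = 1.25e-05
t = 1.25e-05 / 0.000199701 = 0.06

0.06


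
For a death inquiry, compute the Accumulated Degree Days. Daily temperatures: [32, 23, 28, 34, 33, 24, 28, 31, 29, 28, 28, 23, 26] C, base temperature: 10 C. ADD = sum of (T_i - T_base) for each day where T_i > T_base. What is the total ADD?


Computing ADD day by day:
Day 1: max(0, 32 - 10) = 22
Day 2: max(0, 23 - 10) = 13
Day 3: max(0, 28 - 10) = 18
Day 4: max(0, 34 - 10) = 24
Day 5: max(0, 33 - 10) = 23
Day 6: max(0, 24 - 10) = 14
Day 7: max(0, 28 - 10) = 18
Day 8: max(0, 31 - 10) = 21
Day 9: max(0, 29 - 10) = 19
Day 10: max(0, 28 - 10) = 18
Day 11: max(0, 28 - 10) = 18
Day 12: max(0, 23 - 10) = 13
Day 13: max(0, 26 - 10) = 16
Total ADD = 237

237


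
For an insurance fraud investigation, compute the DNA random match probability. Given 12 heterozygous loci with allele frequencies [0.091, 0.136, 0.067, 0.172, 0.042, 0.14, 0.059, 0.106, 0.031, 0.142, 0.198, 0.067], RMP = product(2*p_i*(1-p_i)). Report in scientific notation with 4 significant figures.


Computing RMP for 12 loci:
Locus 1: 2 * 0.091 * 0.909 = 0.165438
Locus 2: 2 * 0.136 * 0.864 = 0.235008
Locus 3: 2 * 0.067 * 0.933 = 0.125022
Locus 4: 2 * 0.172 * 0.828 = 0.284832
Locus 5: 2 * 0.042 * 0.958 = 0.080472
Locus 6: 2 * 0.14 * 0.86 = 0.2408
Locus 7: 2 * 0.059 * 0.941 = 0.111038
Locus 8: 2 * 0.106 * 0.894 = 0.189528
Locus 9: 2 * 0.031 * 0.969 = 0.060078
Locus 10: 2 * 0.142 * 0.858 = 0.243672
Locus 11: 2 * 0.198 * 0.802 = 0.317592
Locus 12: 2 * 0.067 * 0.933 = 0.125022
RMP = 3.282e-10

3.282e-10


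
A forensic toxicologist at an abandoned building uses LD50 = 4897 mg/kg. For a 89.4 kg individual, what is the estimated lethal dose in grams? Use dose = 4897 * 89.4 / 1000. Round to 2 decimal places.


Lethal dose calculation:
Lethal dose = LD50 * body_weight / 1000
= 4897 * 89.4 / 1000
= 437791.8 / 1000
= 437.79 g

437.79


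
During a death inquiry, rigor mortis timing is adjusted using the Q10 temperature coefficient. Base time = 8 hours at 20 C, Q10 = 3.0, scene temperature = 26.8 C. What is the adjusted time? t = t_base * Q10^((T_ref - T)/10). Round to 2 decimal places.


Rigor mortis time adjustment:
Exponent = (T_ref - T_actual) / 10 = (20 - 26.8) / 10 = -0.68
Q10 factor = 3.0^-0.68 = 0.47376
t_adjusted = 8 * 0.47376 = 3.79 hours

3.79


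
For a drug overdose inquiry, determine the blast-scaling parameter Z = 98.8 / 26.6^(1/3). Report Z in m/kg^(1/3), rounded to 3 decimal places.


Scaled distance calculation:
W^(1/3) = 26.6^(1/3) = 2.985111
Z = R / W^(1/3) = 98.8 / 2.985111
Z = 33.098 m/kg^(1/3)

33.098


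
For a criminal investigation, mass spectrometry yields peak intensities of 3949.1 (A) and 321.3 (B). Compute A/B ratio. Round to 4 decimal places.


Spectral peak ratio:
Peak A = 3949.1 counts
Peak B = 321.3 counts
Ratio = 3949.1 / 321.3 = 12.2910

12.2910


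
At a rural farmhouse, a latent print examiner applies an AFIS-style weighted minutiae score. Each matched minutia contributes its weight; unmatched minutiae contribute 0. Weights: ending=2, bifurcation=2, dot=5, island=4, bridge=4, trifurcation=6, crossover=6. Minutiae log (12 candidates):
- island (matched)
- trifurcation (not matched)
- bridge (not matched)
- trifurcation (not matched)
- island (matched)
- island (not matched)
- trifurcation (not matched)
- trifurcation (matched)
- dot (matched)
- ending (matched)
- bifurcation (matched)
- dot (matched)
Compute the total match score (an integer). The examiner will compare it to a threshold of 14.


Weighted minutiae match score:
  island: matched, +4 (running total 4)
  trifurcation: not matched, +0
  bridge: not matched, +0
  trifurcation: not matched, +0
  island: matched, +4 (running total 8)
  island: not matched, +0
  trifurcation: not matched, +0
  trifurcation: matched, +6 (running total 14)
  dot: matched, +5 (running total 19)
  ending: matched, +2 (running total 21)
  bifurcation: matched, +2 (running total 23)
  dot: matched, +5 (running total 28)
Total score = 28
Threshold = 14; verdict = identification

28


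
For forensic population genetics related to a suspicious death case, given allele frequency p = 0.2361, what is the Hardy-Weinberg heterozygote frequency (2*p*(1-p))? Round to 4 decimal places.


Hardy-Weinberg heterozygote frequency:
q = 1 - p = 1 - 0.2361 = 0.7639
2pq = 2 * 0.2361 * 0.7639 = 0.3607

0.3607


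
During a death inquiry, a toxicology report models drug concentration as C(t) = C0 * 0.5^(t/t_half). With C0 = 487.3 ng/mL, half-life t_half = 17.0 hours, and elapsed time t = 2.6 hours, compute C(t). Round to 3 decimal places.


Drug concentration decay:
Number of half-lives = t / t_half = 2.6 / 17.0 = 0.152941
Decay factor = 0.5^0.152941 = 0.89941509
C(t) = 487.3 * 0.89941509 = 438.285 ng/mL

438.285


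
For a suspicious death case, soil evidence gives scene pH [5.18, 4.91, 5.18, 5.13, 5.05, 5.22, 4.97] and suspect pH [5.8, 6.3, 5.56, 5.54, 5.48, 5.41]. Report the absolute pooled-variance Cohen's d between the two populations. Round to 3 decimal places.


Pooled-variance Cohen's d for soil pH comparison:
Scene mean = 35.64 / 7 = 5.091429
Suspect mean = 34.09 / 6 = 5.681667
Scene sample variance s_s^2 = 0.013848
Suspect sample variance s_c^2 = 0.109137
Pooled variance = ((n_s-1)*s_s^2 + (n_c-1)*s_c^2) / (n_s + n_c - 2) = 0.057161
Pooled SD = sqrt(0.057161) = 0.239084
Mean difference = -0.590238
|d| = |-0.590238| / 0.239084 = 2.469

2.469


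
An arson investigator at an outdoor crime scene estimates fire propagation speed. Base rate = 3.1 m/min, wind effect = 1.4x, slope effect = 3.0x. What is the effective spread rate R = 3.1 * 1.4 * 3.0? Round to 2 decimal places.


Fire spread rate calculation:
R = R0 * wind_factor * slope_factor
= 3.1 * 1.4 * 3.0
= 4.34 * 3.0
= 13.02 m/min

13.02


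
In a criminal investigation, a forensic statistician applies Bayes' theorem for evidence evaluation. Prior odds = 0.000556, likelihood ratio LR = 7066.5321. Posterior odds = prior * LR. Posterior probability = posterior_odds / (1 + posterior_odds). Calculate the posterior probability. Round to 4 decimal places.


Bayesian evidence evaluation:
Posterior odds = prior_odds * LR = 0.000556 * 7066.5321 = 3.928992
Posterior probability = posterior_odds / (1 + posterior_odds)
= 3.928992 / (1 + 3.928992)
= 3.928992 / 4.928992
= 0.7971

0.7971


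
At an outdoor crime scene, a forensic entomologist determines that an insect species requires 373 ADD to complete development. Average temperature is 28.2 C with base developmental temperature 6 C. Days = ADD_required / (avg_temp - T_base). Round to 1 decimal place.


Insect development time:
Effective temperature = avg_temp - T_base = 28.2 - 6 = 22.2 C
Days = ADD / effective_temp = 373 / 22.2 = 16.8 days

16.8


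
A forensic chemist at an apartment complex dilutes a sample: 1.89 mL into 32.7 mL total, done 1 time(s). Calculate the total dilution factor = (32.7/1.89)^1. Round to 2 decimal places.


Dilution factor calculation:
Single dilution = V_total / V_sample = 32.7 / 1.89 ≈ 17.301587
Number of dilutions = 1
Total DF = (32.7 / 1.89)^1 (full precision, rounded at the end) = 17.30

17.30


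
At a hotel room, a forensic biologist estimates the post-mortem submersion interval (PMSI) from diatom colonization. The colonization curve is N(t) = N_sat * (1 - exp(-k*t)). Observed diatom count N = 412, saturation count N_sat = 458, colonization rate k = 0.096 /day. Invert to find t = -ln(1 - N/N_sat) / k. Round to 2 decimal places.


PMSI from diatom colonization curve:
N / N_sat = 412 / 458 = 0.899563
1 - N/N_sat = 0.100437
ln(1 - N/N_sat) = -2.298225
t = -ln(1 - N/N_sat) / k = -(-2.298225) / 0.096 = 23.94 days

23.94


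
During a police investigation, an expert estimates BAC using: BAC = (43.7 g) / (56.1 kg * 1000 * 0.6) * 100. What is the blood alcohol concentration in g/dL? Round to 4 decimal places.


Applying the Widmark formula:
BAC = (dose_g / (body_wt * 1000 * r)) * 100
Denominator = 56.1 * 1000 * 0.6 = 33660
BAC = (43.7 / 33660) * 100
BAC = 0.1298 g/dL

0.1298


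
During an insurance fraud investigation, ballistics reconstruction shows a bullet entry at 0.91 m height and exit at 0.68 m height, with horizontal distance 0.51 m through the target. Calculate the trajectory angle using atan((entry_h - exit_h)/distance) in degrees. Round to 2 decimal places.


Bullet trajectory angle:
Height difference = 0.91 - 0.68 = 0.23 m
angle = atan(0.23 / 0.51)
angle = atan(0.45098)
angle = 24.27 degrees

24.27


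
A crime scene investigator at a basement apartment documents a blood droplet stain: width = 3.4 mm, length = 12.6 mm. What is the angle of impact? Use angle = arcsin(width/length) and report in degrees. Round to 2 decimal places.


Blood spatter impact angle calculation:
width / length = 3.4 / 12.6 = 0.269841
angle = arcsin(0.269841)
angle = 15.65 degrees

15.65


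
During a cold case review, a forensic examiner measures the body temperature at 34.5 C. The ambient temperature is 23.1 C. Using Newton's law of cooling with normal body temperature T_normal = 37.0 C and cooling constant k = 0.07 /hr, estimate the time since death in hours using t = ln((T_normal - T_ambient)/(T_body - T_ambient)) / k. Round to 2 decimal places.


Using Newton's law of cooling:
t = ln((T_normal - T_ambient) / (T_body - T_ambient)) / k
T_normal - T_ambient = 13.9
T_body - T_ambient = 11.4
Ratio = 1.219298
ln(ratio) = 0.198275
t = 0.198275 / 0.07 = 2.83 hours

2.83


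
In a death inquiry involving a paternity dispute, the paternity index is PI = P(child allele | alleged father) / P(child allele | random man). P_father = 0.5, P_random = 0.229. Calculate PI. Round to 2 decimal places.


Paternity Index calculation:
PI = P(allele|father) / P(allele|random)
PI = 0.5 / 0.229
PI = 2.18

2.18


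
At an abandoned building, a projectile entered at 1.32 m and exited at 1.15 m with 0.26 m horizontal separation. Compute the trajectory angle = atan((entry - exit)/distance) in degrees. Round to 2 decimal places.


Bullet trajectory angle:
Height difference = 1.32 - 1.15 = 0.17 m
angle = atan(0.17 / 0.26)
angle = atan(0.653846)
angle = 33.18 degrees

33.18


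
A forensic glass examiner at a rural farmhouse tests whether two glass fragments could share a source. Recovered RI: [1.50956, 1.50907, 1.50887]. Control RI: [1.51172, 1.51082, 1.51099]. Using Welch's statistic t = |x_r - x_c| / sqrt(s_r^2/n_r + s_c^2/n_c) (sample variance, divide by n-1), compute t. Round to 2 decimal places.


Welch's t-criterion for glass RI comparison:
Recovered mean = sum / n_r = 4.5275 / 3 = 1.5091667
Control mean = sum / n_c = 4.53353 / 3 = 1.5111767
Recovered sample variance s_r^2 = 1.26033e-07
Control sample variance s_c^2 = 2.28633e-07
Welch SE (unpooled) = sqrt(s_r^2/n_r + s_c^2/n_c) = sqrt(4.20111e-08 + 7.62111e-08) = sqrt(1.18222e-07) = 0.000343834
|mean_r - mean_c| = 0.00201
t = 0.00201 / 0.000343834 = 5.85

5.85


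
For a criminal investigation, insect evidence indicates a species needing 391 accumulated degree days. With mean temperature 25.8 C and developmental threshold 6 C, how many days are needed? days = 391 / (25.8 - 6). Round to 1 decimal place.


Insect development time:
Effective temperature = avg_temp - T_base = 25.8 - 6 = 19.8 C
Days = ADD / effective_temp = 391 / 19.8 = 19.7 days

19.7


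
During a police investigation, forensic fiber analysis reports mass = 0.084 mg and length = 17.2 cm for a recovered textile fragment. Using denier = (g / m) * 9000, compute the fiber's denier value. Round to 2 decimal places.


Denier calculation:
Mass in grams = 0.084 mg / 1000 = 0.000084 g
Length in meters = 17.2 cm / 100 = 0.172 m
Linear density = mass / length = 0.000084 / 0.172 = 0.00048837 g/m
Denier = (g/m) * 9000 = 0.00048837 * 9000 = 4.40

4.40


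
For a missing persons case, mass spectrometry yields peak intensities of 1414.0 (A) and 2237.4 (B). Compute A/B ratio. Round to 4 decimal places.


Spectral peak ratio:
Peak A = 1414.0 counts
Peak B = 2237.4 counts
Ratio = 1414.0 / 2237.4 = 0.6320

0.6320


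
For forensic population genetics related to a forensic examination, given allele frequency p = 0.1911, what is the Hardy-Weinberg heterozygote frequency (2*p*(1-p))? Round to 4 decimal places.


Hardy-Weinberg heterozygote frequency:
q = 1 - p = 1 - 0.1911 = 0.8089
2pq = 2 * 0.1911 * 0.8089 = 0.3092

0.3092


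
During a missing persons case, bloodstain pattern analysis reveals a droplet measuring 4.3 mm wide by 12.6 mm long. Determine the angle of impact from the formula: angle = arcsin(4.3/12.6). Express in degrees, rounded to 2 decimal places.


Blood spatter impact angle calculation:
width / length = 4.3 / 12.6 = 0.34127
angle = arcsin(0.34127)
angle = 19.95 degrees

19.95


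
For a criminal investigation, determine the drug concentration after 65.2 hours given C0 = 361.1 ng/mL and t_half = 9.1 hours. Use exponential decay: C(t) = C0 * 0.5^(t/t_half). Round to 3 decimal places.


Drug concentration decay:
Number of half-lives = t / t_half = 65.2 / 9.1 = 7.164835
Decay factor = 0.5^7.164835 = 0.00696899
C(t) = 361.1 * 0.00696899 = 2.517 ng/mL

2.517


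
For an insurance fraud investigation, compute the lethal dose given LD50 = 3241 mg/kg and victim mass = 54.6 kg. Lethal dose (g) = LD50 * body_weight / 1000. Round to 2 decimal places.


Lethal dose calculation:
Lethal dose = LD50 * body_weight / 1000
= 3241 * 54.6 / 1000
= 176958.6 / 1000
= 176.96 g

176.96


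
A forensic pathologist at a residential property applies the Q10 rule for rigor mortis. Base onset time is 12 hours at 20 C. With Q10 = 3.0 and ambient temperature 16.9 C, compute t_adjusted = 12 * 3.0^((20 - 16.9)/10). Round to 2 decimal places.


Rigor mortis time adjustment:
Exponent = (T_ref - T_actual) / 10 = (20 - 16.9) / 10 = 0.31
Q10 factor = 3.0^0.31 = 1.40575
t_adjusted = 12 * 1.40575 = 16.87 hours

16.87


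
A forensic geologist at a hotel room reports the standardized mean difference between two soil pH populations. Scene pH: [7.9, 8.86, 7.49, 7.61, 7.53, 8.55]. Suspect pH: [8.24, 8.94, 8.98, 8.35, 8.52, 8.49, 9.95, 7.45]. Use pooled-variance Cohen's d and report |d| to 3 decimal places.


Pooled-variance Cohen's d for soil pH comparison:
Scene mean = 47.94 / 6 = 7.99
Suspect mean = 68.92 / 8 = 8.615
Scene sample variance s_s^2 = 0.33692
Suspect sample variance s_c^2 = 0.516257
Pooled variance = ((n_s-1)*s_s^2 + (n_c-1)*s_c^2) / (n_s + n_c - 2) = 0.441533
Pooled SD = sqrt(0.441533) = 0.664479
Mean difference = -0.625
|d| = |-0.625| / 0.664479 = 0.941

0.941


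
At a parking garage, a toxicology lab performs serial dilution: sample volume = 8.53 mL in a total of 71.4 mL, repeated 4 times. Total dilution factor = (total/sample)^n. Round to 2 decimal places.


Dilution factor calculation:
Single dilution = V_total / V_sample = 71.4 / 8.53 ≈ 8.370457
Number of dilutions = 4
Total DF = (71.4 / 8.53)^4 (full precision, rounded at the end) = 4909.04

4909.04


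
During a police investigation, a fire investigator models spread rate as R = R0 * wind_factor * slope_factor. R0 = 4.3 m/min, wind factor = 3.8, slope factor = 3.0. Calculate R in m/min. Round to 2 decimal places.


Fire spread rate calculation:
R = R0 * wind_factor * slope_factor
= 4.3 * 3.8 * 3.0
= 16.34 * 3.0
= 49.02 m/min

49.02


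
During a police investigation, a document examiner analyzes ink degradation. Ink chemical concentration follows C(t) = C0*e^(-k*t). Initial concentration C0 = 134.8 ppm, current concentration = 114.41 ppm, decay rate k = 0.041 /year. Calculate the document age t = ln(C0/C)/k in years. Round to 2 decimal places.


Document age estimation:
C0/C = 134.8 / 114.41 = 1.178219
ln(C0/C) = 0.164004
t = 0.164004 / 0.041 = 4.00 years

4.00


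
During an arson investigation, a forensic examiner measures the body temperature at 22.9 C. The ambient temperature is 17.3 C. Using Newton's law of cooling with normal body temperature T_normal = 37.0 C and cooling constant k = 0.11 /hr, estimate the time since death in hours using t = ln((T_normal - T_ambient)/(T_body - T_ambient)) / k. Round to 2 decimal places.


Using Newton's law of cooling:
t = ln((T_normal - T_ambient) / (T_body - T_ambient)) / k
T_normal - T_ambient = 19.7
T_body - T_ambient = 5.6
Ratio = 3.517857
ln(ratio) = 1.257852
t = 1.257852 / 0.11 = 11.44 hours

11.44


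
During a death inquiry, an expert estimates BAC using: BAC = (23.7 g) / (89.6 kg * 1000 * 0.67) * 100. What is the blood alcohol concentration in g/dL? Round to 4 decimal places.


Applying the Widmark formula:
BAC = (dose_g / (body_wt * 1000 * r)) * 100
Denominator = 89.6 * 1000 * 0.67 = 60032
BAC = (23.7 / 60032) * 100
BAC = 0.0395 g/dL

0.0395


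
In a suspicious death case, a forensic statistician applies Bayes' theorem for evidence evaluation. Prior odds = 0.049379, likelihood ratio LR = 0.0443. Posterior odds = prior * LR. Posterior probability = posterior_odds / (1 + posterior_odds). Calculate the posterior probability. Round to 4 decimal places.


Bayesian evidence evaluation:
Posterior odds = prior_odds * LR = 0.049379 * 0.0443 = 0.00218749
Posterior probability = posterior_odds / (1 + posterior_odds)
= 0.00218749 / (1 + 0.00218749)
= 0.00218749 / 1.00218749
= 0.0022

0.0022


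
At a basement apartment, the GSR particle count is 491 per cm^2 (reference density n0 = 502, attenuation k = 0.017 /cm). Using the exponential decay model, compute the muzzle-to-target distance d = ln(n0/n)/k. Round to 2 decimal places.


GSR distance calculation:
n0/n = 502 / 491 = 1.022403
ln(n0/n) = 0.022156
d = 0.022156 / 0.017 = 1.30 cm

1.30


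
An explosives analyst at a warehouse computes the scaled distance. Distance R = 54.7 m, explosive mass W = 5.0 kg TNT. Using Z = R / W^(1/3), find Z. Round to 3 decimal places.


Scaled distance calculation:
W^(1/3) = 5.0^(1/3) = 1.709976
Z = R / W^(1/3) = 54.7 / 1.709976
Z = 31.989 m/kg^(1/3)

31.989


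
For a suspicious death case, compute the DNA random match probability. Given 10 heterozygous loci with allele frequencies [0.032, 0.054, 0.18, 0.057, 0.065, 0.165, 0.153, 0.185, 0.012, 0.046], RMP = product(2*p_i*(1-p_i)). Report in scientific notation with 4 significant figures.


Computing RMP for 10 loci:
Locus 1: 2 * 0.032 * 0.968 = 0.061952
Locus 2: 2 * 0.054 * 0.946 = 0.102168
Locus 3: 2 * 0.18 * 0.82 = 0.2952
Locus 4: 2 * 0.057 * 0.943 = 0.107502
Locus 5: 2 * 0.065 * 0.935 = 0.12155
Locus 6: 2 * 0.165 * 0.835 = 0.27555
Locus 7: 2 * 0.153 * 0.847 = 0.259182
Locus 8: 2 * 0.185 * 0.815 = 0.30155
Locus 9: 2 * 0.012 * 0.988 = 0.023712
Locus 10: 2 * 0.046 * 0.954 = 0.087768
RMP = 1.094e-09

1.094e-09


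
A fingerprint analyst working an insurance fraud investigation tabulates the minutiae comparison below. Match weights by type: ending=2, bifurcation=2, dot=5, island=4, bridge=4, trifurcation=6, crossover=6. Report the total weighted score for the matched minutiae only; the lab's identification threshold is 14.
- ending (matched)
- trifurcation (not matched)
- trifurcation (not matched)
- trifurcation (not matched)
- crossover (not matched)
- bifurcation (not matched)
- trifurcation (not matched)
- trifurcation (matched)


Weighted minutiae match score:
  ending: matched, +2 (running total 2)
  trifurcation: not matched, +0
  trifurcation: not matched, +0
  trifurcation: not matched, +0
  crossover: not matched, +0
  bifurcation: not matched, +0
  trifurcation: not matched, +0
  trifurcation: matched, +6 (running total 8)
Total score = 8
Threshold = 14; verdict = inconclusive

8


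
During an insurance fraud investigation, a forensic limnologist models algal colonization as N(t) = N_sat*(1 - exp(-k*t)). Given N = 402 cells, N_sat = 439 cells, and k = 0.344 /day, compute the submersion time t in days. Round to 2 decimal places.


PMSI from diatom colonization curve:
N / N_sat = 402 / 439 = 0.915718
1 - N/N_sat = 0.084282
ln(1 - N/N_sat) = -2.473587
t = -ln(1 - N/N_sat) / k = -(-2.473587) / 0.344 = 7.19 days

7.19


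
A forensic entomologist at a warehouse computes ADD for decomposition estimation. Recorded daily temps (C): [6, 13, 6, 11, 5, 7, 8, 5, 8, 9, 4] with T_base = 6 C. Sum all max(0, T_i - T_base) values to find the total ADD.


Computing ADD day by day:
Day 1: max(0, 6 - 6) = 0
Day 2: max(0, 13 - 6) = 7
Day 3: max(0, 6 - 6) = 0
Day 4: max(0, 11 - 6) = 5
Day 5: max(0, 5 - 6) = 0
Day 6: max(0, 7 - 6) = 1
Day 7: max(0, 8 - 6) = 2
Day 8: max(0, 5 - 6) = 0
Day 9: max(0, 8 - 6) = 2
Day 10: max(0, 9 - 6) = 3
Day 11: max(0, 4 - 6) = 0
Total ADD = 20

20


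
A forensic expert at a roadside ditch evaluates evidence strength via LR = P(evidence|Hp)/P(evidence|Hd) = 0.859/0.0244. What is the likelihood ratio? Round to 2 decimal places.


Likelihood ratio calculation:
LR = P(E|Hp) / P(E|Hd)
LR = 0.859 / 0.0244
LR = 35.20

35.20


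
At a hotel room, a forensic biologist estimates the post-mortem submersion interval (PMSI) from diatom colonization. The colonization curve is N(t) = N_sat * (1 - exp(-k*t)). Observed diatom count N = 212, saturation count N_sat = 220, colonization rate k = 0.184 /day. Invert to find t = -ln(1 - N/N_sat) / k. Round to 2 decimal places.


PMSI from diatom colonization curve:
N / N_sat = 212 / 220 = 0.963636
1 - N/N_sat = 0.036364
ln(1 - N/N_sat) = -3.314176
t = -ln(1 - N/N_sat) / k = -(-3.314176) / 0.184 = 18.01 days

18.01


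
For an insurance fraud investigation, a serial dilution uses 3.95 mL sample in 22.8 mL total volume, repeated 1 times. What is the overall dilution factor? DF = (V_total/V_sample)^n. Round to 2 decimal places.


Dilution factor calculation:
Single dilution = V_total / V_sample = 22.8 / 3.95 ≈ 5.772152
Number of dilutions = 1
Total DF = (22.8 / 3.95)^1 (full precision, rounded at the end) = 5.77

5.77


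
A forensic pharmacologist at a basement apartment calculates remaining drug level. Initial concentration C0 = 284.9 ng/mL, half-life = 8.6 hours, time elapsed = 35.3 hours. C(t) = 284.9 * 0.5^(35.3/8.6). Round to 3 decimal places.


Drug concentration decay:
Number of half-lives = t / t_half = 35.3 / 8.6 = 4.104651
Decay factor = 0.5^4.104651 = 0.05812687
C(t) = 284.9 * 0.05812687 = 16.560 ng/mL

16.560


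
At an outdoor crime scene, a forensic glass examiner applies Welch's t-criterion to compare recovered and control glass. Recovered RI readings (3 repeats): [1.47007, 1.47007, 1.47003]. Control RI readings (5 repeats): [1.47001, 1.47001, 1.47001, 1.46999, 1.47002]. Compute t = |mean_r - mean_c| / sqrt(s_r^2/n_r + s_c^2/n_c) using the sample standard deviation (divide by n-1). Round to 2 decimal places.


Welch's t-criterion for glass RI comparison:
Recovered mean = sum / n_r = 4.41017 / 3 = 1.4700567
Control mean = sum / n_c = 7.35004 / 5 = 1.470008
Recovered sample variance s_r^2 = 5.33333e-10
Control sample variance s_c^2 = 1.2e-10
Welch SE (unpooled) = sqrt(s_r^2/n_r + s_c^2/n_c) = sqrt(1.77778e-10 + 2.4e-11) = sqrt(2.01778e-10) = 1.42049e-05
|mean_r - mean_c| = 4.86667e-05
t = 4.86667e-05 / 1.42049e-05 = 3.43

3.43


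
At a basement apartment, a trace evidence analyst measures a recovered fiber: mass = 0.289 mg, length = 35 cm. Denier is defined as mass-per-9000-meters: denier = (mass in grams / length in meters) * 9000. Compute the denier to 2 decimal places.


Denier calculation:
Mass in grams = 0.289 mg / 1000 = 0.000289 g
Length in meters = 35 cm / 100 = 0.35 m
Linear density = mass / length = 0.000289 / 0.35 = 0.00082571 g/m
Denier = (g/m) * 9000 = 0.00082571 * 9000 = 7.43

7.43


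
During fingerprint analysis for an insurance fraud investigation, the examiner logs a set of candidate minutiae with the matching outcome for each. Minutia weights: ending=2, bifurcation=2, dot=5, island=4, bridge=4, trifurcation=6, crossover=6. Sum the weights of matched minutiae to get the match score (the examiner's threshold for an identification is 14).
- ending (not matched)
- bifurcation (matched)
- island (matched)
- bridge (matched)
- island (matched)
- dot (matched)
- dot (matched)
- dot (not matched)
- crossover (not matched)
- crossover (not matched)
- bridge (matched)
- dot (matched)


Weighted minutiae match score:
  ending: not matched, +0
  bifurcation: matched, +2 (running total 2)
  island: matched, +4 (running total 6)
  bridge: matched, +4 (running total 10)
  island: matched, +4 (running total 14)
  dot: matched, +5 (running total 19)
  dot: matched, +5 (running total 24)
  dot: not matched, +0
  crossover: not matched, +0
  crossover: not matched, +0
  bridge: matched, +4 (running total 28)
  dot: matched, +5 (running total 33)
Total score = 33
Threshold = 14; verdict = identification

33
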